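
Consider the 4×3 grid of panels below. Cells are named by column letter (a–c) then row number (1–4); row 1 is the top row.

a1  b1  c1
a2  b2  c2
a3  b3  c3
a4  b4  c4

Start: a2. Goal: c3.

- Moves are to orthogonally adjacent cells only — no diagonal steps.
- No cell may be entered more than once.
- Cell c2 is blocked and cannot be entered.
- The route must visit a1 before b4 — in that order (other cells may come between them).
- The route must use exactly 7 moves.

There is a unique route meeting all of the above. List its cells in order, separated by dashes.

The waypoints must appear in the order a1, b4, with no cell reused.
Route from a2: up to a1, right to b1, 3× down (reaching b4), right to c4, up to c3 — 7 moves in all.
Check: order respected (a1 at step 1, b4 at step 5); 7 moves as required.

a2 - a1 - b1 - b2 - b3 - b4 - c4 - c3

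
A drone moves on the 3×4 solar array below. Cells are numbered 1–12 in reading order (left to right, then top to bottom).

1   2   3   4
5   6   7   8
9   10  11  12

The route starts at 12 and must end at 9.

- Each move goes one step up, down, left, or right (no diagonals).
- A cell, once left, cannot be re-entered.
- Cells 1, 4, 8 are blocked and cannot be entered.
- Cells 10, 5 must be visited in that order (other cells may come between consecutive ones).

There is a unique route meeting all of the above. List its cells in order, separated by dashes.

12 - 11 - 10 - 6 - 5 - 9

The waypoints must appear in the order 10, 5, with no cell reused.
Route from 12: 2× left (reaching 10), up to 6, left to 5, down to 9 — 5 moves in all.
Check: order respected (10 at step 2, 5 at step 4).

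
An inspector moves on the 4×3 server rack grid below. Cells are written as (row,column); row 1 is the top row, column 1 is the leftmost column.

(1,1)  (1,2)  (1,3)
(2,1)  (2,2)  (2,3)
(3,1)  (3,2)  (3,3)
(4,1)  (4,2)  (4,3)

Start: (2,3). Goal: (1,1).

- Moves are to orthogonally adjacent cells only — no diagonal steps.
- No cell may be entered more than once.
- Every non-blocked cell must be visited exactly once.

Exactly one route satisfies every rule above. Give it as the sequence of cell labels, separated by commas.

(2,3), (1,3), (1,2), (2,2), (3,2), (3,3), (4,3), (4,2), (4,1), (3,1), (2,1), (1,1)

Need to visit all 12 open cells exactly once, starting at (2,3) and ending at (1,1).
Cell (4,1) has only two open neighbours ((3,1) and (4,2)), so the path must pass straight through it: one of those is the cell it's entered from and the other is where it exits.
Route from (2,3): up 1 to (1,3), left 1 to (1,2), down 2 to (3,2), right 1 to (3,3), down 1 to (4,3), left 2 to (4,1), up 3 to (1,1) — 11 moves in all.
Check: all 12 open cells covered.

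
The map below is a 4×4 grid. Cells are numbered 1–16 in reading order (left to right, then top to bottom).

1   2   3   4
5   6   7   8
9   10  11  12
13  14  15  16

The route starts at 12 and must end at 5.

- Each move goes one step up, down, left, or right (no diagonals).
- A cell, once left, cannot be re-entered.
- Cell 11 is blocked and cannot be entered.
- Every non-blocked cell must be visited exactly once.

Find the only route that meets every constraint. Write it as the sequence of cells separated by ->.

12 -> 16 -> 15 -> 14 -> 13 -> 9 -> 10 -> 6 -> 7 -> 8 -> 4 -> 3 -> 2 -> 1 -> 5

Need to visit all 15 open cells exactly once, starting at 12 and ending at 5.
Route from 12: down 1 to 16, left 3 to 13, up 1 to 9, right 1 to 10, up 1 to 6, right 2 to 8, up 1 to 4, left 3 to 1, down 1 to 5 — 14 moves in all.
Check: all 15 open cells covered.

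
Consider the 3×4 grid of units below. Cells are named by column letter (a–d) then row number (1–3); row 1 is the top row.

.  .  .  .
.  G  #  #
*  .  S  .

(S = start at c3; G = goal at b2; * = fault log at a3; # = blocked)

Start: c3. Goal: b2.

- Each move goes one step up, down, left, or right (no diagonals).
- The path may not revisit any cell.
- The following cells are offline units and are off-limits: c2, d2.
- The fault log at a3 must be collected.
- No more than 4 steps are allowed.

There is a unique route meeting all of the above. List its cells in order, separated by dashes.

c3 - b3 - a3 - a2 - b2

The budget equals the shortest possible length, so every move has to be on a shortest route through the required cells.
Route from c3: 2× left (reaching a3), up to a2, right to b2 — 4 moves in all.
Check: all required cells visited; 4 ≤ 4 moves.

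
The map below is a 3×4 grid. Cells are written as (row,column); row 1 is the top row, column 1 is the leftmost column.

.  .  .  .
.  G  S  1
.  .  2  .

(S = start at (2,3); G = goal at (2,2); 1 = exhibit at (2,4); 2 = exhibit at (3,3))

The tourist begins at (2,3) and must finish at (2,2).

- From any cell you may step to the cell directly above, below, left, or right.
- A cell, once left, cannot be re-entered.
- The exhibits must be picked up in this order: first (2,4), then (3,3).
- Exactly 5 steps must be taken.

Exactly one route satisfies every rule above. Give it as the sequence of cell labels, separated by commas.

(2,3), (2,4), (3,4), (3,3), (3,2), (2,2)

The waypoints must appear in the order (2,4), (3,3), with no cell reused.
Route from (2,3): right to (2,4), down to (3,4), 2× left (reaching (3,2)), up to (2,2) — 5 moves in all.
Check: order respected (1 at step 1, 2 at step 3); 5 moves as required.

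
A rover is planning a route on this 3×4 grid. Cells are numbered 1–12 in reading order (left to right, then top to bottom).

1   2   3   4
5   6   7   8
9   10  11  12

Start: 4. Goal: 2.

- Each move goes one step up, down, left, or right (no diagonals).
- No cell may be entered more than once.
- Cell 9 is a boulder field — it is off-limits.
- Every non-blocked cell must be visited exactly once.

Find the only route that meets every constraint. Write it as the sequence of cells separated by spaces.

4 3 7 8 12 11 10 6 5 1 2

Need to visit all 11 open cells exactly once, starting at 4 and ending at 2.
Cell 5 has only two open neighbours (1 and 6), so the path must pass straight through it: one of those is the cell it's entered from and the other is where it exits.
Route from 4: left 1 to 3, down 1 to 7, right 1 to 8, down 1 to 12, left 2 to 10, up 1 to 6, left 1 to 5, up 1 to 1, right 1 to 2 — 10 moves in all.
Check: all 11 open cells covered.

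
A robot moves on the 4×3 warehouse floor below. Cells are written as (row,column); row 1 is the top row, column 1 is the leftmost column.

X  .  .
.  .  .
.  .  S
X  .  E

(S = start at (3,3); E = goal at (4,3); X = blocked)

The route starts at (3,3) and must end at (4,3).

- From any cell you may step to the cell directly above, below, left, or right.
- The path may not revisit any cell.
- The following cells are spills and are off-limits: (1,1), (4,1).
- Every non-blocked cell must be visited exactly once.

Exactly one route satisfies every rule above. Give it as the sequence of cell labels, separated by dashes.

Need to visit all 10 open cells exactly once, starting at (3,3) and ending at (4,3).
Cell (4,2) has only two open neighbours ((3,2) and (4,3)), so the path must pass straight through it: one of those is the cell it's entered from and the other is where it exits.
Route from (3,3): up 2 to (1,3), left 1 to (1,2), down 1 to (2,2), left 1 to (2,1), down 1 to (3,1), right 1 to (3,2), down 1 to (4,2), right 1 to (4,3) — 9 moves in all.
Check: all 10 open cells covered.

(3,3) - (2,3) - (1,3) - (1,2) - (2,2) - (2,1) - (3,1) - (3,2) - (4,2) - (4,3)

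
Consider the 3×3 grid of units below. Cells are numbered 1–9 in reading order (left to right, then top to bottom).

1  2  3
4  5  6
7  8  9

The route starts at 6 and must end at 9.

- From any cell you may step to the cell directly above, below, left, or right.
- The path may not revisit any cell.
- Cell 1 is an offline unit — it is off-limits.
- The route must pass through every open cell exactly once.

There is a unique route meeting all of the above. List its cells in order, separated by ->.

Need to visit all 8 open cells exactly once, starting at 6 and ending at 9.
Route from 6: up 1 to 3, left 1 to 2, down 1 to 5, left 1 to 4, down 1 to 7, right 2 to 9 — 7 moves in all.
Check: all 8 open cells covered.

6 -> 3 -> 2 -> 5 -> 4 -> 7 -> 8 -> 9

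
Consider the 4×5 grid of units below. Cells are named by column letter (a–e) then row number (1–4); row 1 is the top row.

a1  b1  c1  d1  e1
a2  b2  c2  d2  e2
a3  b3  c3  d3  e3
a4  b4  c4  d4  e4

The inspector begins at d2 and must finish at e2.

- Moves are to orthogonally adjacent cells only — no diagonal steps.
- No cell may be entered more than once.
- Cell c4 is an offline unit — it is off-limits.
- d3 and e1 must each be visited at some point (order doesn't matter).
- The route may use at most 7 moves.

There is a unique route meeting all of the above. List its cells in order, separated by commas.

d2, d3, c3, c2, c1, d1, e1, e2

Any route must reach d3 and e1 and still end at e2 within 7 moves, so the order of the required stops is forced.
Route from d2: down to d3, left to c3, 2× up (reaching c1), 2× right (reaching e1), down to e2 — 7 moves in all.
Check: all required cells visited; 7 ≤ 7 moves.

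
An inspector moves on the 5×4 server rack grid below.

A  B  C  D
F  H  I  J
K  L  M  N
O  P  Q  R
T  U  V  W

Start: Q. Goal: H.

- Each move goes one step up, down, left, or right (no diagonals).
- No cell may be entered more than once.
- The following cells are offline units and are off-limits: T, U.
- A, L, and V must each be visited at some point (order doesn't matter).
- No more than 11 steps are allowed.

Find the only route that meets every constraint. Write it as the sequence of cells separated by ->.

Q -> V -> W -> R -> N -> M -> L -> K -> F -> A -> B -> H

The 11-move cap with required stops at A, L, V leaves no slack for detours.
Route from Q: down 1 to V, right 1 to W, up 2 to N, left 3 to K, up 2 to A, right 1 to B, down 1 to H — 11 moves in all.
Check: all required cells visited; 11 ≤ 11 moves.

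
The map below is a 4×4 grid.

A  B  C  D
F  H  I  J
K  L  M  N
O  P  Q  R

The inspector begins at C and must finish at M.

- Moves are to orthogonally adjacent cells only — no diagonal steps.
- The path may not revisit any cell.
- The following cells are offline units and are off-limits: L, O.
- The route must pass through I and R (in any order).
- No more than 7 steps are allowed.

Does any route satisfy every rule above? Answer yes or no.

yes

One route that works: C → I → J → N → R → Q → M.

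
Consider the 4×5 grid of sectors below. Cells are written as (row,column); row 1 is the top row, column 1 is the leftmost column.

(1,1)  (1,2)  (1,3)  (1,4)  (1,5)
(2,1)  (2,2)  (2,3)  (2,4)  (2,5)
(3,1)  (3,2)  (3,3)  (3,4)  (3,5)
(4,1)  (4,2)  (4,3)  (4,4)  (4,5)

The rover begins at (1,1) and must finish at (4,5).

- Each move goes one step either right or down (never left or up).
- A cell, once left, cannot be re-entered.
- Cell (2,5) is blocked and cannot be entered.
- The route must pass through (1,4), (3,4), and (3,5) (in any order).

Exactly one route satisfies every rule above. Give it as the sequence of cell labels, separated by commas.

Moves only go right or down, so the column and row indices never decrease.
Route from (1,1): right 3 to (1,4), down 2 to (3,4), right 1 to (3,5), down 1 to (4,5) — 7 moves in all.
Check: all required cells visited.

(1,1), (1,2), (1,3), (1,4), (2,4), (3,4), (3,5), (4,5)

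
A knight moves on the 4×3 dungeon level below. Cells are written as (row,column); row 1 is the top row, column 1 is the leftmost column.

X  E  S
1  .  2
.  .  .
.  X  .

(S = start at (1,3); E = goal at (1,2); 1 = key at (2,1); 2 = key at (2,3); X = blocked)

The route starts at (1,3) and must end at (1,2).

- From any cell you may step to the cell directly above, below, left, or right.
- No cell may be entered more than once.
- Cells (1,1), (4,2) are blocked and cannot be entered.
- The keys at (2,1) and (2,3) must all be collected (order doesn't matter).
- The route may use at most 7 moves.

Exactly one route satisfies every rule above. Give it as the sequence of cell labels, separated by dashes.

(1,3) - (2,3) - (3,3) - (3,2) - (3,1) - (2,1) - (2,2) - (1,2)

Any route must reach (2,1) and (2,3) and still end at (1,2) within 7 moves, so the order of the required stops is forced.
Route from (1,3): down 2 to (3,3), left 2 to (3,1), up 1 to (2,1), right 1 to (2,2), up 1 to (1,2) — 7 moves in all.
Check: all required cells visited; 7 ≤ 7 moves.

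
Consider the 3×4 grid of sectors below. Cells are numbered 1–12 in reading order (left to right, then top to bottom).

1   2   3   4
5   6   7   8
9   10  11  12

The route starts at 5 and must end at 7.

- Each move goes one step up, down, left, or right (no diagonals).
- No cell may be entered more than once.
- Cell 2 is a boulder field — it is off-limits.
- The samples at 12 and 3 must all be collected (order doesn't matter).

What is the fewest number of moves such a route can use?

8

Any route passes through 12 and 3 in some order between 5 and 7. Summing Manhattan distances along each leg and taking the cheapest ordering (5 → 3 → 12 → 7) gives a lower bound of 3 + 3 + 2 = 8 moves.
A route of 8 moves achieves this: 5 → 9 → 10 → 11 → 12 → 8 → 4 → 3 → 7.
Since 8 matches the lower bound, it is optimal.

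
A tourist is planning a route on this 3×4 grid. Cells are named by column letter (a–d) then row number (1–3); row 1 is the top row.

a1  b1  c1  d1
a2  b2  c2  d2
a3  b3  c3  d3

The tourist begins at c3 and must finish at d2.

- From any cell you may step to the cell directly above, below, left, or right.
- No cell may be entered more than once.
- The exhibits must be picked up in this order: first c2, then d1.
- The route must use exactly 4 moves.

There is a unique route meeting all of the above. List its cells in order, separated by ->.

The waypoints must appear in the order c2, d1, with no cell reused.
Route from c3: 2× up (reaching c1), right to d1, down to d2 — 4 moves in all.
Check: order respected (c2 at step 1, d1 at step 3); 4 moves as required.

c3 -> c2 -> c1 -> d1 -> d2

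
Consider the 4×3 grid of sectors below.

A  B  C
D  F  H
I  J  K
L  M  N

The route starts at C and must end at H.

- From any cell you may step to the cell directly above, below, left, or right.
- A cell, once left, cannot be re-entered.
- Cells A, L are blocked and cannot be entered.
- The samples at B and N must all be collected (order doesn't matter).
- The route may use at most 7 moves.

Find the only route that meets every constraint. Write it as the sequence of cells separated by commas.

C, B, F, J, M, N, K, H

Any route must reach B and N and still end at H within 7 moves, so the order of the required stops is forced.
Route from C: left to B, 3× down (reaching M), right to N, 2× up (reaching H) — 7 moves in all.
Check: all required cells visited; 7 ≤ 7 moves.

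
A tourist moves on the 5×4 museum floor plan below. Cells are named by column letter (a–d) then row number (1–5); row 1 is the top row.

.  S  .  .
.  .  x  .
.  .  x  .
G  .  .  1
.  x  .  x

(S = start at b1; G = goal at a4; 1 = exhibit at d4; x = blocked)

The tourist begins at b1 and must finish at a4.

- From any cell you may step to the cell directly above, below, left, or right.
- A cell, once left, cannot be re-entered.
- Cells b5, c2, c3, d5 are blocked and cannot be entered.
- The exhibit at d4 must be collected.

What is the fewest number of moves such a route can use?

8

Any route passes through d4 somewhere between b1 and a4. Summing Manhattan distances along the two legs (b1 → d4 → a4) gives a lower bound of 5 + 3 = 8 moves.
A route of 8 moves achieves this: b1 → c1 → d1 → d2 → d3 → d4 → c4 → b4 → a4.
Since 8 matches the lower bound, it is optimal.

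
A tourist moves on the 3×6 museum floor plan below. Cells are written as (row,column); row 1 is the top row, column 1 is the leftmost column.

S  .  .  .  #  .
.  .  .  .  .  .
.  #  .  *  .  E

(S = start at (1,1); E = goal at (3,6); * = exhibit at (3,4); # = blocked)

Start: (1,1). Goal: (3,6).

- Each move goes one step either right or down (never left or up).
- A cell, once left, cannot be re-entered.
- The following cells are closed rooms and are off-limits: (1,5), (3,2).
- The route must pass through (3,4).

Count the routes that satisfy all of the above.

7

A right/down-only route from (1,1) to (3,6) makes exactly 2 down-moves and 5 right-moves in some order.
With no other constraints that would be C(7,2) = 21 routes.
Split at (3,4) and multiply the segment counts (each segment already excludes blocked cells): (1,1)→(3,4): 7; (3,4)→(3,6): 1; product = 7.
That gives 7 routes.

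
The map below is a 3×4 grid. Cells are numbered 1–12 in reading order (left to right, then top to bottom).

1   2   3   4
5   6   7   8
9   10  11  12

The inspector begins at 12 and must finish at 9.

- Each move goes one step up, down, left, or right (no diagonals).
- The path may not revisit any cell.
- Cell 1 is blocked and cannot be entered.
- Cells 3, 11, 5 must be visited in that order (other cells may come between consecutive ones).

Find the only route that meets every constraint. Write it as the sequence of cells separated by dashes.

The waypoints must appear in the order 3, 11, 5, with no cell reused.
Route from 12: 2× up (reaching 4), left to 3, 2× down (reaching 11), left to 10, up to 6, left to 5, down to 9 — 9 moves in all.
Check: order respected (3 at step 3, 11 at step 5, 5 at step 8).

12 - 8 - 4 - 3 - 7 - 11 - 10 - 6 - 5 - 9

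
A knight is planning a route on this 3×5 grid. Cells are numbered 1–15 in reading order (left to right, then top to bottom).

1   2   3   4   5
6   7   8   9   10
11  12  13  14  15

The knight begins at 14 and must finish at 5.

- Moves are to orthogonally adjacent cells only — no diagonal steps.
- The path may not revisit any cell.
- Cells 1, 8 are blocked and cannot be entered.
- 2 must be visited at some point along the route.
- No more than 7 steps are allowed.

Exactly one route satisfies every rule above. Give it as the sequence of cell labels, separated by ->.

The budget equals the shortest possible length, so every move has to be on a shortest route through the required cells.
Route from 14: 2× left (reaching 12), 2× up (reaching 2), 3× right (reaching 5) — 7 moves in all.
Check: all required cells visited; 7 ≤ 7 moves.

14 -> 13 -> 12 -> 7 -> 2 -> 3 -> 4 -> 5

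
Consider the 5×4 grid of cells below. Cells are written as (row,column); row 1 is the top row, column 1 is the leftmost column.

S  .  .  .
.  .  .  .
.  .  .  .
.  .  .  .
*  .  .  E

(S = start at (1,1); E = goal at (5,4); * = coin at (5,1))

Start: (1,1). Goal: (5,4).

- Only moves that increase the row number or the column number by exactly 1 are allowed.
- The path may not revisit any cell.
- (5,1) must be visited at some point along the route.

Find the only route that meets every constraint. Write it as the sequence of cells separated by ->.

Moves only go right or down, so the column and row indices never decrease.
Route from (1,1): 4× down (reaching (5,1)), 3× right (reaching (5,4)) — 7 moves in all.
Check: all required cells visited.

(1,1) -> (2,1) -> (3,1) -> (4,1) -> (5,1) -> (5,2) -> (5,3) -> (5,4)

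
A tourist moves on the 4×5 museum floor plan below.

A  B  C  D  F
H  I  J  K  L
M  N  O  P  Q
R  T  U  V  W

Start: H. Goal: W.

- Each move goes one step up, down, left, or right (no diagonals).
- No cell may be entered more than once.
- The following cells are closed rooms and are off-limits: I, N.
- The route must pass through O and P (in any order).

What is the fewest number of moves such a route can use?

8

Any route passes through O and P in some order between H and W. Summing Manhattan distances along each leg and taking the cheapest ordering (H → O → P → W) gives a lower bound of 3 + 1 + 2 = 6 moves.
That bound ignores the blocked cells. Measuring each leg by the fewest moves that actually steer around them (H→O: 5; O→P: 1; P→W: 2) raises the lower bound to 8.
A route of 8 moves exists: H → A → B → C → J → O → P → V → W.
Since 8 matches that lower bound, it is optimal.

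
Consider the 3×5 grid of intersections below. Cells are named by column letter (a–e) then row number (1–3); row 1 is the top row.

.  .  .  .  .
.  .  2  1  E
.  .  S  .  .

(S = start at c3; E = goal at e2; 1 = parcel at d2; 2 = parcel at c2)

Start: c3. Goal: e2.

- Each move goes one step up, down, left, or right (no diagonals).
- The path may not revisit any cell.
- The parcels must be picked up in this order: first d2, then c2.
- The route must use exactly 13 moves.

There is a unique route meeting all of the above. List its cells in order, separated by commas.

The waypoints must appear in the order d2, c2, with no cell reused.
Route from c3: right 1 to d3, up 1 to d2, left 2 to b2, down 1 to b3, left 1 to a3, up 2 to a1, right 4 to e1, down 1 to e2 — 13 moves in all.
Check: order respected (1 at step 2, 2 at step 3); 13 moves as required.

c3, d3, d2, c2, b2, b3, a3, a2, a1, b1, c1, d1, e1, e2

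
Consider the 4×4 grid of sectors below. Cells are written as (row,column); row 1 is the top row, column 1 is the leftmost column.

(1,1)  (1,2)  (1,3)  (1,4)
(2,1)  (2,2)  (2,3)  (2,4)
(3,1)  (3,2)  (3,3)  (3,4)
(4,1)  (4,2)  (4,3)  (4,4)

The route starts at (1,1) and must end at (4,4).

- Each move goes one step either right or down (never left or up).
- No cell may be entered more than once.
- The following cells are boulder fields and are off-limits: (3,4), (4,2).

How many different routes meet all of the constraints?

6

A right/down-only route from (1,1) to (4,4) makes exactly 3 down-moves and 3 right-moves in some order.
With no other constraints that would be C(6,3) = 20 routes.
Subtract routes through each blocked cell (inclusion–exclusion for overlaps): − through (3,4): 10 − through (4,2): 4 → 6.
That gives 6 routes.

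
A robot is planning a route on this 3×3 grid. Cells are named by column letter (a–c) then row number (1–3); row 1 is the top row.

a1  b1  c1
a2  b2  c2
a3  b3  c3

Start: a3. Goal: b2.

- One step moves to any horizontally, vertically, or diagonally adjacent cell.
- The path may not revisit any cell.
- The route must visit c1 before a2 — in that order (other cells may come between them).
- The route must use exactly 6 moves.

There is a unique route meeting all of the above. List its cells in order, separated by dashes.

The waypoints must appear in the order c1, a2, with no cell reused.
Route from a3: right 1 to b3, up-right 1 to c2, up 1 to c1, left 1 to b1, down-left 1 to a2, right 1 to b2 — 6 moves in all.
Check: order respected (c1 at step 3, a2 at step 5); 6 moves as required.

a3 - b3 - c2 - c1 - b1 - a2 - b2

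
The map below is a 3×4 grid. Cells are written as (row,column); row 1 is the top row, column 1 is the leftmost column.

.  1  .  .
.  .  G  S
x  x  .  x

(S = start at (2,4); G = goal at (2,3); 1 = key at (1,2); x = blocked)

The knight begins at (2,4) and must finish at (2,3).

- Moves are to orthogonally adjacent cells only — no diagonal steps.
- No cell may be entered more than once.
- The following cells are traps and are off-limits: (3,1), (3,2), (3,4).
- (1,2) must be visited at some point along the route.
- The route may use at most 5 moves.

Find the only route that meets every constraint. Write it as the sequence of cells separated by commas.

The 5-move cap with required stops at (1,2) leaves no slack for detours.
Route from (2,4): up 1 to (1,4), left 2 to (1,2), down 1 to (2,2), right 1 to (2,3) — 5 moves in all.
Check: all required cells visited; 5 ≤ 5 moves.

(2,4), (1,4), (1,3), (1,2), (2,2), (2,3)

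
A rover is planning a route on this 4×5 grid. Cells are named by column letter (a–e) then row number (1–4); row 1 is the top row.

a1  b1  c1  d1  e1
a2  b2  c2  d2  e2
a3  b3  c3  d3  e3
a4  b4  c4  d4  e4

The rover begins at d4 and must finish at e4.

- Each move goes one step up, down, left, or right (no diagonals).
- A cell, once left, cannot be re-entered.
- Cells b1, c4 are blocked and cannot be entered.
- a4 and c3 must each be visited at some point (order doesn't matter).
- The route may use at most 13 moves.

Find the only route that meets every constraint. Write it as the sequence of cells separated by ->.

d4 -> d3 -> c3 -> b3 -> b4 -> a4 -> a3 -> a2 -> b2 -> c2 -> d2 -> e2 -> e3 -> e4

Any route must reach a4 and c3 and still end at e4 within 13 moves, so the order of the required stops is forced.
Route from d4: up 1 to d3, left 2 to b3, down 1 to b4, left 1 to a4, up 2 to a2, right 4 to e2, down 2 to e4 — 13 moves in all.
Check: all required cells visited; 13 ≤ 13 moves.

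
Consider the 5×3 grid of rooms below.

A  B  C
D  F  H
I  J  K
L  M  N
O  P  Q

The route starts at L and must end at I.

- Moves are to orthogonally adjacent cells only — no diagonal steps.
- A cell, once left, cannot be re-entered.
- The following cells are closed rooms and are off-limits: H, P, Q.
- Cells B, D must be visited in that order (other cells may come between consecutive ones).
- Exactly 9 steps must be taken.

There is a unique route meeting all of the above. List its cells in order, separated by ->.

The waypoints must appear in the order B, D, with no cell reused.
Route from L: 2× right (reaching N), up to K, left to J, 2× up (reaching B), left to A, 2× down (reaching I) — 9 moves in all.
Check: order respected (B at step 6, D at step 8); 9 moves as required.

L -> M -> N -> K -> J -> F -> B -> A -> D -> I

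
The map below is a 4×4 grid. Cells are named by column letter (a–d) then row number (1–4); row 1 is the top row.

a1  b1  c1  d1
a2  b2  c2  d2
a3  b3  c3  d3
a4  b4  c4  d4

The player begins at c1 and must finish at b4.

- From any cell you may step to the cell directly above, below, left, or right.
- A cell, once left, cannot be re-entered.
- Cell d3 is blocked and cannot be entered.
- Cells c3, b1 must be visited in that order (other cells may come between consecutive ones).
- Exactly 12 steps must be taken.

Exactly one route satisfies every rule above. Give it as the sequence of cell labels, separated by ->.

c1 -> d1 -> d2 -> c2 -> c3 -> b3 -> b2 -> b1 -> a1 -> a2 -> a3 -> a4 -> b4

The waypoints must appear in the order c3, b1, with no cell reused.
Route from c1: right 1 to d1, down 1 to d2, left 1 to c2, down 1 to c3, left 1 to b3, up 2 to b1, left 1 to a1, down 3 to a4, right 1 to b4 — 12 moves in all.
Check: order respected (c3 at step 4, b1 at step 7); 12 moves as required.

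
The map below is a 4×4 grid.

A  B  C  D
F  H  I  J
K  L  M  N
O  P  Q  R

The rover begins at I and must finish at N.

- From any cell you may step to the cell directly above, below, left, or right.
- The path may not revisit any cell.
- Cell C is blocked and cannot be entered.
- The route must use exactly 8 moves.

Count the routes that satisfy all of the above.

Need simple routes of exactly 8 moves from I to N (Manhattan distance 2, so 3 moves are spent on a detour and 3 undoing it).
Branch systematically from the start, pruning whenever the remaining move budget drops below the Manhattan distance to N or differs from it in parity. Grouping the completions by first move — via M: 1; via H: 9 (no valid completion starts via J) — and summing: 1 + 9 = 10.
That gives 10 routes.

10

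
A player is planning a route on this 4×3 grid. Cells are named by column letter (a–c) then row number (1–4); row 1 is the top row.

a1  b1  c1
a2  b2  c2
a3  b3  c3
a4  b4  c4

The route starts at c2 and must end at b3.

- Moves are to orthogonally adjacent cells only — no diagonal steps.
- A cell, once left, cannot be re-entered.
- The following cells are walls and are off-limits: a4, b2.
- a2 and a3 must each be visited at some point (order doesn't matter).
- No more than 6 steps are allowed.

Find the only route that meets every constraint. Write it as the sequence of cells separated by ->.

The 6-move cap with required stops at a2, a3 leaves no slack for detours.
Route from c2: up to c1, 2× left (reaching a1), 2× down (reaching a3), right to b3 — 6 moves in all.
Check: all required cells visited; 6 ≤ 6 moves.

c2 -> c1 -> b1 -> a1 -> a2 -> a3 -> b3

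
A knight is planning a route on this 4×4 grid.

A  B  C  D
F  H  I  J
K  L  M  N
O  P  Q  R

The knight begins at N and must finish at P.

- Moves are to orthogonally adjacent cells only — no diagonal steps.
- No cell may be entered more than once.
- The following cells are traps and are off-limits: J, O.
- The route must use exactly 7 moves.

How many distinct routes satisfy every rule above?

Need simple routes of exactly 7 moves from N to P (Manhattan distance 3, so 2 moves are spent on a detour and 2 undoing it).
Enumerating: N R Q M I H L P | N M I C B H L P | N M I H F K L P.
That gives 3 routes.

3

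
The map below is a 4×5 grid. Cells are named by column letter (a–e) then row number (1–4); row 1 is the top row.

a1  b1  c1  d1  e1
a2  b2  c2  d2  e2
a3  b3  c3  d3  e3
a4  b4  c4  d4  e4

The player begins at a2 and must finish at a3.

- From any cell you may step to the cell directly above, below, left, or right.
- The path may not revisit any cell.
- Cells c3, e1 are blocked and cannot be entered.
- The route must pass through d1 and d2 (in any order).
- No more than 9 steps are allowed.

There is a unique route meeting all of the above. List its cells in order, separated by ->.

The 9-move cap with required stops at d1, d2 leaves no slack for detours.
Route from a2: up to a1, 3× right (reaching d1), down to d2, 2× left (reaching b2), down to b3, left to a3 — 9 moves in all.
Check: all required cells visited; 9 ≤ 9 moves.

a2 -> a1 -> b1 -> c1 -> d1 -> d2 -> c2 -> b2 -> b3 -> a3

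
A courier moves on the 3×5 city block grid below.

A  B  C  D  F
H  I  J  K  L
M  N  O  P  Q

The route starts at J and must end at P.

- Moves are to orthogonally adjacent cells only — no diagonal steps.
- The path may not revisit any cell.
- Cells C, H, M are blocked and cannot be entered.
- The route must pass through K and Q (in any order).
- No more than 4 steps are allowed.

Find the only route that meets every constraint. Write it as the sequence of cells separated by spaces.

The 4-move cap with required stops at K, Q leaves no slack for detours.
Route from J: 2× right (reaching L), down to Q, left to P — 4 moves in all.
Check: all required cells visited; 4 ≤ 4 moves.

J K L Q P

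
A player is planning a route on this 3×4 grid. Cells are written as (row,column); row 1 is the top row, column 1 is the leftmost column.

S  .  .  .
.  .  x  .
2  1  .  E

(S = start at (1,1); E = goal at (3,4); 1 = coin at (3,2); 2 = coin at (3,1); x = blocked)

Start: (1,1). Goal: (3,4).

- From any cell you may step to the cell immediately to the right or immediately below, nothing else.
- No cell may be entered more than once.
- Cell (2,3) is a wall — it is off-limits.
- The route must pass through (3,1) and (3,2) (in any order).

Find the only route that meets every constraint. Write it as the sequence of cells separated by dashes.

Moves only go right or down, so the column and row indices never decrease.
Route from (1,1): down 2 to (3,1), right 3 to (3,4) — 5 moves in all.
Check: all required cells visited.

(1,1) - (2,1) - (3,1) - (3,2) - (3,3) - (3,4)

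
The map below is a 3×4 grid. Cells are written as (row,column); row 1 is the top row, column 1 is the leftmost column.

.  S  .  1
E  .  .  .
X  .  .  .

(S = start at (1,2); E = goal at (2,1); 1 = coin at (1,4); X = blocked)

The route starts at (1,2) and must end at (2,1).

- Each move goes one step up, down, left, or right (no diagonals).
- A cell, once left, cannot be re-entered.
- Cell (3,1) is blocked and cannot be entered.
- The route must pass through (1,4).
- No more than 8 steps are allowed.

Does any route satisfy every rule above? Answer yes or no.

yes

One route that works: (1,2) → (1,3) → (1,4) → (2,4) → (2,3) → (2,2) → (2,1).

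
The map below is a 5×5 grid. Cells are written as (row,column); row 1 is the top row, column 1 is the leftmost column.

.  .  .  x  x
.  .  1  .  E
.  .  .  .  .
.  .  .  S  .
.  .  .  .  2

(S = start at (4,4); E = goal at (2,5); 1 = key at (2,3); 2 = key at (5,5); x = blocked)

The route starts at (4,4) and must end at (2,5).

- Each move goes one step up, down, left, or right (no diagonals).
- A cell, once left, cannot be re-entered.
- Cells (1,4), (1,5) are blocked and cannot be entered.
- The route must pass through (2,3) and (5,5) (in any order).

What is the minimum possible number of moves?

9

Any route passes through (2,3) and (5,5) in some order between (4,4) and (2,5). Summing Manhattan distances along each leg and taking the cheapest ordering ((4,4) → (5,5) → (2,3) → (2,5)) gives a lower bound of 2 + 5 + 2 = 9 moves.
A route of 9 moves achieves this: (4,4) → (5,4) → (5,5) → (4,5) → (3,5) → (3,4) → (3,3) → (2,3) → (2,4) → (2,5).
Since 9 matches the lower bound, it is optimal.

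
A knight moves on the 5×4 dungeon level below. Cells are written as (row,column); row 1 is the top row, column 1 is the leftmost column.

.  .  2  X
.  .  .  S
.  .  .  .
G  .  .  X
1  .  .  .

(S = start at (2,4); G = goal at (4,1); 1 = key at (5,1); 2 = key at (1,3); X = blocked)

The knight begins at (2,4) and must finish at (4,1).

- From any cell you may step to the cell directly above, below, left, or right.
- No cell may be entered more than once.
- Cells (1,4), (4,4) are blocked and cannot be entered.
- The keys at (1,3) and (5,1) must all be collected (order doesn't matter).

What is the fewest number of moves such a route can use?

9

Any route passes through (1,3) and (5,1) in some order between (2,4) and (4,1). Summing Manhattan distances along each leg and taking the cheapest ordering ((2,4) → (1,3) → (5,1) → (4,1)) gives a lower bound of 2 + 6 + 1 = 9 moves.
A route of 9 moves achieves this: (2,4) → (2,3) → (1,3) → (1,2) → (2,2) → (3,2) → (4,2) → (5,2) → (5,1) → (4,1).
Since 9 matches the lower bound, it is optimal.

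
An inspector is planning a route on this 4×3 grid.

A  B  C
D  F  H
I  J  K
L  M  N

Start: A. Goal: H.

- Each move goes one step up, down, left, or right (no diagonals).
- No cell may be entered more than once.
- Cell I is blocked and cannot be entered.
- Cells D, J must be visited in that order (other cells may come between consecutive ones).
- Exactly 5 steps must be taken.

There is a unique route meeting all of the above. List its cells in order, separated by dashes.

A - D - F - J - K - H

The waypoints must appear in the order D, J, with no cell reused.
Route from A: down to D, right to F, down to J, right to K, up to H — 5 moves in all.
Check: order respected (D at step 1, J at step 3); 5 moves as required.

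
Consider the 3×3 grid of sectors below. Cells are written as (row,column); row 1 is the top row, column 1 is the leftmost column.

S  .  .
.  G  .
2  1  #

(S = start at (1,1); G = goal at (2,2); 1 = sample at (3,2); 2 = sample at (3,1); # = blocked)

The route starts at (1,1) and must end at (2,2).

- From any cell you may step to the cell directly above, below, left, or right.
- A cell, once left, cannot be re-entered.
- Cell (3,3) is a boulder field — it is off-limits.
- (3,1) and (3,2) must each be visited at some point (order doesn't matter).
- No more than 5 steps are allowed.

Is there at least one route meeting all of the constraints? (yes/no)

One route that works: (1,1) → (2,1) → (3,1) → (3,2) → (2,2).

yes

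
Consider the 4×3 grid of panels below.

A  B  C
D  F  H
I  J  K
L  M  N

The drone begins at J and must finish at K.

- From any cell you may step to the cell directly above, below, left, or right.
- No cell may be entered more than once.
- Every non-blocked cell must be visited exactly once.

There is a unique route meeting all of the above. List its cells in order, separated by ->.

J -> F -> H -> C -> B -> A -> D -> I -> L -> M -> N -> K

Need to visit all 12 open cells exactly once, starting at J and ending at K.
Cell C has only two open neighbours (H and B), so the path must pass straight through it: one of those is the cell it's entered from and the other is where it exits.
Route from J: up 1 to F, right 1 to H, up 1 to C, left 2 to A, down 3 to L, right 2 to N, up 1 to K — 11 moves in all.
Check: all 12 open cells covered.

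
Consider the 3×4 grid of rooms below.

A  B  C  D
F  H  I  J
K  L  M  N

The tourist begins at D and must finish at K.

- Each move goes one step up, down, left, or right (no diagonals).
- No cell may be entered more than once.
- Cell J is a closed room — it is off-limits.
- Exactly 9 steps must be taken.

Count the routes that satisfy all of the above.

Need simple routes of exactly 9 moves from D to K (Manhattan distance 5, so 2 moves are spent on a detour and 2 undoing it).
Enumerating: D C I M L H B A F K | D C B A F H I M L K.
That gives 2 routes.

2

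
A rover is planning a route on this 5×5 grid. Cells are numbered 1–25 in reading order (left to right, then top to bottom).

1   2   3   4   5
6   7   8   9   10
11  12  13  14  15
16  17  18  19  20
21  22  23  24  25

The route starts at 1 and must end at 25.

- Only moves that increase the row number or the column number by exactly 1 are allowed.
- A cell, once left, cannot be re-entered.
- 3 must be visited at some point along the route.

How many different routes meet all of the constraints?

A right/down-only route from 1 to 25 makes exactly 4 down-moves and 4 right-moves in some order.
With no other constraints that would be C(8,4) = 70 routes.
Split at 3 and multiply the segment counts: 1→3: 1; 3→25: 15; product = 15.
That gives 15 routes.

15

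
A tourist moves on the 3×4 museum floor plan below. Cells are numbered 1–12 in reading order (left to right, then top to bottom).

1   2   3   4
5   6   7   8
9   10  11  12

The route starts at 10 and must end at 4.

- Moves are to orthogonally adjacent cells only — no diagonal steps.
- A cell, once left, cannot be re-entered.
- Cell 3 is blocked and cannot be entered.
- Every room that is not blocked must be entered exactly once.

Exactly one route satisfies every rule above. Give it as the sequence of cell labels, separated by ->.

10 -> 9 -> 5 -> 1 -> 2 -> 6 -> 7 -> 11 -> 12 -> 8 -> 4

Need to visit all 11 open cells exactly once, starting at 10 and ending at 4.
Route from 10: left 1 to 9, up 2 to 1, right 1 to 2, down 1 to 6, right 1 to 7, down 1 to 11, right 1 to 12, up 2 to 4 — 10 moves in all.
Check: all 11 open cells covered.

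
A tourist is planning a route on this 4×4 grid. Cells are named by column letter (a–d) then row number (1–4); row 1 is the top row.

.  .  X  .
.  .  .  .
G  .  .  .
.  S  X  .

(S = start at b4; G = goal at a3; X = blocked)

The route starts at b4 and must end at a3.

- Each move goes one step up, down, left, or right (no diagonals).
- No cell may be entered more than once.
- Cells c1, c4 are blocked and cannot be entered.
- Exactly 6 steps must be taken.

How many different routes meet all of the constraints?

2

Need simple routes of exactly 6 moves from b4 to a3 (Manhattan distance 2, so 2 moves are spent on a detour and 2 undoing it).
Enumerating: b4 b3 b2 b1 a1 a2 a3 | b4 b3 c3 c2 b2 a2 a3.
That gives 2 routes.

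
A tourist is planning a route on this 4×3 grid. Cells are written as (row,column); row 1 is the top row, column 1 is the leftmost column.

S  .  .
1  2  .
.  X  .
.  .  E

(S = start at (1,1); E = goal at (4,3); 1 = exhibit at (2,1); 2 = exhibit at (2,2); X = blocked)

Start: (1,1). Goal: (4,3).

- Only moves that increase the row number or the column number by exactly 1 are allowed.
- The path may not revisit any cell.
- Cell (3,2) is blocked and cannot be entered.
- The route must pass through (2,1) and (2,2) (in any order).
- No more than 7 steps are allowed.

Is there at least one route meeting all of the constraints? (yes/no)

One route that works: (1,1) → (2,1) → (2,2) → (2,3) → (3,3) → (4,3).

yes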